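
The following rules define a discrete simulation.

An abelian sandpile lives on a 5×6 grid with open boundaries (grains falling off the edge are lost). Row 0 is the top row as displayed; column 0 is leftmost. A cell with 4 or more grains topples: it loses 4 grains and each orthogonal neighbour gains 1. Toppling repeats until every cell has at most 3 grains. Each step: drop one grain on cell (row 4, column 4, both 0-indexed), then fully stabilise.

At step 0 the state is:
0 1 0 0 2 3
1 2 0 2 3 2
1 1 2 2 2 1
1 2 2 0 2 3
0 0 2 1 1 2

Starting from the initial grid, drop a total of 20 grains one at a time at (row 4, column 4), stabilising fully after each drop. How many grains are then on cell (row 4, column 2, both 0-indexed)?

0) 0 1 0 0 2 3
1 2 0 2 3 2
1 1 2 2 2 1
1 2 2 0 2 3
0 0 2 1 1 2
1) 0 1 0 0 2 3
1 2 0 2 3 2
1 1 2 2 2 1
1 2 2 0 2 3
0 0 2 1 2 2
2) 0 1 0 0 2 3
1 2 0 2 3 2
1 1 2 2 2 1
1 2 2 0 2 3
0 0 2 1 3 2
3) 0 1 0 0 2 3
1 2 0 2 3 2
1 1 2 2 2 1
1 2 2 0 3 3
0 0 2 2 0 3
4) 0 1 0 0 2 3
1 2 0 2 3 2
1 1 2 2 2 1
1 2 2 0 3 3
0 0 2 2 1 3
5) 0 1 0 0 2 3
1 2 0 2 3 2
1 1 2 2 2 1
1 2 2 0 3 3
0 0 2 2 2 3
6) 0 1 0 0 2 3
1 2 0 2 3 2
1 1 2 2 2 1
1 2 2 0 3 3
0 0 2 2 3 3
7) 0 1 0 0 2 3
1 2 0 2 3 2
1 1 2 2 3 2
1 2 2 1 1 1
0 0 2 3 2 1
8) 0 1 0 0 2 3
1 2 0 2 3 2
1 1 2 2 3 2
1 2 2 1 1 1
0 0 2 3 3 1
9) 0 1 0 0 2 3
1 2 0 2 3 2
1 1 2 2 3 2
1 2 2 2 2 1
0 0 3 0 1 2
10) 0 1 0 0 2 3
1 2 0 2 3 2
1 1 2 2 3 2
1 2 2 2 2 1
0 0 3 0 2 2
11) 0 1 0 0 2 3
1 2 0 2 3 2
1 1 2 2 3 2
1 2 2 2 2 1
0 0 3 0 3 2
12) 0 1 0 0 2 3
1 2 0 2 3 2
1 1 2 2 3 2
1 2 2 2 3 1
0 0 3 1 0 3
13) 0 1 0 0 2 3
1 2 0 2 3 2
1 1 2 2 3 2
1 2 2 2 3 1
0 0 3 1 1 3
14) 0 1 0 0 2 3
1 2 0 2 3 2
1 1 2 2 3 2
1 2 2 2 3 1
0 0 3 1 2 3
15) 0 1 0 0 2 3
1 2 0 2 3 2
1 1 2 2 3 2
1 2 2 2 3 1
0 0 3 1 3 3
16) 0 1 0 0 3 3
1 2 0 3 0 3
1 1 2 3 1 3
1 2 2 3 1 3
0 0 3 2 2 0
17) 0 1 0 0 3 3
1 2 0 3 0 3
1 1 2 3 1 3
1 2 2 3 1 3
0 0 3 2 3 0
18) 0 1 0 0 3 3
1 2 0 3 0 3
1 1 2 3 1 3
1 2 2 3 2 3
0 0 3 3 0 1
19) 0 1 0 0 3 3
1 2 0 3 0 3
1 1 2 3 1 3
1 2 2 3 2 3
0 0 3 3 1 1
20) 0 1 0 0 3 3
1 2 0 3 0 3
1 1 2 3 1 3
1 2 2 3 2 3
0 0 3 3 2 1

3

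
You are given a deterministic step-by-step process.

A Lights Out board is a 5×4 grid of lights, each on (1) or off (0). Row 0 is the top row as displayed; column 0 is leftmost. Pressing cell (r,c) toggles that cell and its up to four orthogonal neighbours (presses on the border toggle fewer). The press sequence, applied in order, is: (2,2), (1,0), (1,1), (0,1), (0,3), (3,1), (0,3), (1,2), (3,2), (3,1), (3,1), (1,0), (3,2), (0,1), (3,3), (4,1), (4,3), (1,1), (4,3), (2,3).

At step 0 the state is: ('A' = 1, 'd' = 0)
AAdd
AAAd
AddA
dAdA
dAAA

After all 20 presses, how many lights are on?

13

k=0  AAdd
AAAd
AddA
dAdA
dAAA
k=1  AAdd
AAdd
AAAd
dAAA
dAAA
k=2  dAdd
dddd
dAAd
dAAA
dAAA
k=3  dddd
AAAd
ddAd
dAAA
dAAA
k=4  AAAd
AdAd
ddAd
dAAA
dAAA
k=5  AAdA
AdAA
ddAd
dAAA
dAAA
k=6  AAdA
AdAA
dAAd
AddA
ddAA
k=7  AAAd
AdAd
dAAd
AddA
ddAA
k=8  AAdd
AAdA
dAdd
AddA
ddAA
k=9  AAdd
AAdA
dAAd
AAAd
dddA
k=10  AAdd
AAdA
ddAd
dddd
dAdA
k=11  AAdd
AAdA
dAAd
AAAd
dddA
k=12  dAdd
dddA
AAAd
AAAd
dddA
k=13  dAdd
dddA
AAdd
AddA
ddAA
k=14  AdAd
dAdA
AAdd
AddA
ddAA
k=15  AdAd
dAdA
AAdA
AdAd
ddAd
k=16  AdAd
dAdA
AAdA
AAAd
AAdd
k=17  AdAd
dAdA
AAdA
AAAA
AAAA
k=18  AAAd
AdAA
AddA
AAAA
AAAA
k=19  AAAd
AdAA
AddA
AAAd
AAdd
k=20  AAAd
AdAd
AdAd
AAAA
AAdd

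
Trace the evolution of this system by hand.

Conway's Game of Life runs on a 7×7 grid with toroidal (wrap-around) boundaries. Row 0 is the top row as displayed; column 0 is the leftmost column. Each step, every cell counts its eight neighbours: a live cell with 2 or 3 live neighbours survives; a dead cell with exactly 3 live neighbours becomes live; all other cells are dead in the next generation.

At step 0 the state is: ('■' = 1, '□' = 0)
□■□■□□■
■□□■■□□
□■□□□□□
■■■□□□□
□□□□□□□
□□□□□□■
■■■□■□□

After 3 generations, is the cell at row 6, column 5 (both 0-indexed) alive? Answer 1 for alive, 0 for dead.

0

k=0  □■□■□□■
■□□■■□□
□■□□□□□
■■■□□□□
□□□□□□□
□□□□□□■
■■■□■□□
k=1  □□□□□■■
■■□■■□□
□□□■□□□
■■■□□□□
■■□□□□□
■■□□□□□
□■■■□■■
k=2  □□□□□□□
■□■■■■■
□□□■■□□
■□■□□□□
□□□□□□■
□□□□□□□
□■■□■■□
k=3  ■□□□□□□
□□■□□■■
■□□□□□□
□□□■□□□
□□□□□□□
□□□□□■□
□□□□□□□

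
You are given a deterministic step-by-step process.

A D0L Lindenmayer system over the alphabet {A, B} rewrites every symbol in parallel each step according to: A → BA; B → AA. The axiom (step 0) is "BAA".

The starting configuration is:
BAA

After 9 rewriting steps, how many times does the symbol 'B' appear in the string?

512

[0] BAA
[1] AABABA
[2] BABAAABAAABA
[3] AABAAABABABAAABABABAAABA
[4] BABAAABABABAAABAAABAAABABABAAABAAABAAABABABAAABA
[5] AABAAABABABAAABAAABAAABABABAAABABABAAABABABAAABAAABAAABABABAAABABABAAABABABAAABAAABAAABABABAAABA
[6] BABAAABABABAAABAAABAAABABABAAABABABAAABABABAAABAAABAAABABA…BABABAAABAAABAAABABABAAABABABAAABABABAAABAAABAAABABABAAABA  (len 192)
[7] AABAAABABABAAABAAABAAABABABAAABABABAAABABABAAABAAABAAABABA…BABABAAABAAABAAABABABAAABABABAAABABABAAABAAABAAABABABAAABA  (len 384)
[8] BABAAABABABAAABAAABAAABABABAAABABABAAABABABAAABAAABAAABABA…BABABAAABAAABAAABABABAAABABABAAABABABAAABAAABAAABABABAAABA  (len 768)
[9] AABAAABABABAAABAAABAAABABABAAABABABAAABABABAAABAAABAAABABA…BABABAAABAAABAAABABABAAABABABAAABABABAAABAAABAAABABABAAABA  (len 1536)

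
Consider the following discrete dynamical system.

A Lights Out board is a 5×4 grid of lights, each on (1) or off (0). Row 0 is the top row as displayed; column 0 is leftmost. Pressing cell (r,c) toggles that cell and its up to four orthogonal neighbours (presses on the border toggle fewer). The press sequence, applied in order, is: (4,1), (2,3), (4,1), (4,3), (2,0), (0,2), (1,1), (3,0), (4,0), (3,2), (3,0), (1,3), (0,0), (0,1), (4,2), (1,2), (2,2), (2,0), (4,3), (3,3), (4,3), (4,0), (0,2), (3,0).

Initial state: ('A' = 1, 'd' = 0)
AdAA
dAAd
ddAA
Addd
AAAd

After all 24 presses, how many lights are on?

k=0  AdAA
dAAd
ddAA
Addd
AAAd
k=1  AdAA
dAAd
ddAA
AAdd
dddd
k=2  AdAA
dAAA
dddd
AAdA
dddd
k=3  AdAA
dAAA
dddd
AddA
AAAd
k=4  AdAA
dAAA
dddd
Addd
AAdA
k=5  AdAA
AAAA
AAdd
dddd
AAdA
k=6  AAdd
AAdA
AAdd
dddd
AAdA
k=7  Addd
ddAA
Addd
dddd
AAdA
k=8  Addd
ddAA
dddd
AAdd
dAdA
k=9  Addd
ddAA
dddd
dAdd
AddA
k=10  Addd
ddAA
ddAd
ddAA
AdAA
k=11  Addd
ddAA
AdAd
AAAA
ddAA
k=12  AddA
dddd
AdAA
AAAA
ddAA
k=13  dAdA
Addd
AdAA
AAAA
ddAA
k=14  AdAA
AAdd
AdAA
AAAA
ddAA
k=15  AdAA
AAdd
AdAA
AAdA
dAdd
k=16  AddA
AdAA
AddA
AAdA
dAdd
k=17  AddA
AddA
AAAd
AAAA
dAdd
k=18  AddA
dddA
ddAd
dAAA
dAdd
k=19  AddA
dddA
ddAd
dAAd
dAAA
k=20  AddA
dddA
ddAA
dAdA
dAAd
k=21  AddA
dddA
ddAA
dAdd
dAdA
k=22  AddA
dddA
ddAA
AAdd
AddA
k=23  AAAd
ddAA
ddAA
AAdd
AddA
k=24  AAAd
ddAA
AdAA
dddd
dddA

9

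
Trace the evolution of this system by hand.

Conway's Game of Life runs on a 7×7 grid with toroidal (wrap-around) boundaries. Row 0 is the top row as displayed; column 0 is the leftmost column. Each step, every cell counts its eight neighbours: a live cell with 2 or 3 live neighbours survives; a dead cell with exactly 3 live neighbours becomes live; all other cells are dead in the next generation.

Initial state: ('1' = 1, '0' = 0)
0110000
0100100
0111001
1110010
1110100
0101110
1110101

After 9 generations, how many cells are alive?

2

t=0: 0110000
0100100
0111001
1110010
1110100
0101110
1110101
t=1: 0000010
0000000
0001111
0000110
0000000
0000000
0000101
t=2: 0000010
0000001
0001001
0001001
0000000
0000000
0000010
t=3: 0000011
0000011
1000011
0000000
0000000
0000000
0000000
t=4: 0000011
0000100
1000010
0000001
0000000
0000000
0000000
t=5: 0000010
0000100
0000011
0000001
0000000
0000000
0000000
t=6: 0000000
0000101
0000011
0000011
0000000
0000000
0000000
t=7: 0000000
0000001
1000100
0000011
0000000
0000000
0000000
t=8: 0000000
0000000
1000000
0000011
0000000
0000000
0000000
t=9: 0000000
0000000
0000001
0000001
0000000
0000000
0000000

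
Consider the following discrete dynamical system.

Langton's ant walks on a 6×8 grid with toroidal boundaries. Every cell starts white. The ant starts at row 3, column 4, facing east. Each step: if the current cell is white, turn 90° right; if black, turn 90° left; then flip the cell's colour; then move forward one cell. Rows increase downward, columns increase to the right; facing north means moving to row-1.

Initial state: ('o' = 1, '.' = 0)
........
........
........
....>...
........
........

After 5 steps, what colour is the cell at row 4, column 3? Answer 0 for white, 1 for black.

1

step 0: ........
........
........
....>...
........
........
step 1: ........
........
........
....o...
....v...
........
step 2: ........
........
........
....o...
...<o...
........
step 3: ........
........
........
...^o...
...oo...
........
step 4: ........
........
........
...o>...
...oo...
........
step 5: ........
........
....^...
...o....
...oo...
........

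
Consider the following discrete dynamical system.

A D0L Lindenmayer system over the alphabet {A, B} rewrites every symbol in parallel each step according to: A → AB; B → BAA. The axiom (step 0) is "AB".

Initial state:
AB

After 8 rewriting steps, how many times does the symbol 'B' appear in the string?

t=0: AB
t=1: ABBAA
t=2: ABBAABAAABAB
t=3: ABBAABAAABABBAAABABABBAAABBAA
t=4: ABBAABAAABABBAAABABABBAAABBAABAAABABABBAAABBAAABBAABAAABABABBAABAAABAB
t=5: ABBAABAAABABBAAABABABBAAABBAABAAABABABBAAABBAAABBAABAAABAB…ABBAABAAABABBAAABABABBAAABBAAABBAABAAABABBAAABABABBAAABBAA  (len 169)
t=6: ABBAABAAABABBAAABABABBAAABBAABAAABABABBAAABBAAABBAABAAABAB…BAAABABABBAAABBAABAAABABABBAAABBAAABBAABAAABABABBAABAAABAB  (len 408)
t=7: ABBAABAAABABBAAABABABBAAABBAABAAABABABBAAABBAAABBAABAAABAB…ABBAABAAABABBAAABABABBAAABBAAABBAABAAABABBAAABABABBAAABBAA  (len 985)
t=8: ABBAABAAABABBAAABABABBAAABBAABAAABABABBAAABBAAABBAABAAABAB…BAAABABABBAAABBAABAAABABABBAAABBAAABBAABAAABABABBAABAAABAB  (len 2378)

985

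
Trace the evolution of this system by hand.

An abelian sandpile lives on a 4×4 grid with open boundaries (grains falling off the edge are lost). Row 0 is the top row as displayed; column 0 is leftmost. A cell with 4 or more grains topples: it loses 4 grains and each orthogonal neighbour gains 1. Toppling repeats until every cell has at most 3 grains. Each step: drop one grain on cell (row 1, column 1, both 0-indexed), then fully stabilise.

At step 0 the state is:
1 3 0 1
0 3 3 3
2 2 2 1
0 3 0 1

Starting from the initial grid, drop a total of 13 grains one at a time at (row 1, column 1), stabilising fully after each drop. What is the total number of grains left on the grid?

29

[0] 1 3 0 1
0 3 3 3
2 2 2 1
0 3 0 1
[1] 2 0 2 2
1 2 1 0
2 3 3 2
0 3 0 1
[2] 2 0 2 2
1 3 1 0
2 3 3 2
0 3 0 1
[3] 2 1 2 2
2 1 3 0
3 2 0 3
1 0 2 1
[4] 2 1 2 2
2 2 3 0
3 2 0 3
1 0 2 1
[5] 2 1 2 2
2 3 3 0
3 2 0 3
1 0 2 1
[6] 2 2 3 2
3 1 0 1
3 3 1 3
1 0 2 1
[7] 2 2 3 2
3 2 0 1
3 3 1 3
1 0 2 1
[8] 2 2 3 2
3 3 0 1
3 3 1 3
1 0 2 1
[9] 3 3 3 2
1 2 1 1
1 1 2 3
2 1 2 1
[10] 3 3 3 2
1 3 1 1
1 1 2 3
2 1 2 1
[11] 0 2 0 3
3 1 3 1
1 2 2 3
2 1 2 1
[12] 0 2 0 3
3 2 3 1
1 2 2 3
2 1 2 1
[13] 0 2 0 3
3 3 3 1
1 2 2 3
2 1 2 1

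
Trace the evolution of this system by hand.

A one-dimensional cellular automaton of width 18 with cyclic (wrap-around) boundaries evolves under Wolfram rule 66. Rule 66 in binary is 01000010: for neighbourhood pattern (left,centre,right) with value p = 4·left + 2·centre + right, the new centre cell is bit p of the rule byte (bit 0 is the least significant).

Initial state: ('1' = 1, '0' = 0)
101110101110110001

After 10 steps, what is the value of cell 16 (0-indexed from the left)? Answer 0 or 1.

0

[0] 101110101110110001
[1] 100010000010010010
[2] 000100000100100100
[3] 001000001001001000
[4] 010000010010010000
[5] 100000100100100000
[6] 000001001001000001
[7] 000010010010000010
[8] 000100100100000100
[9] 001001001000001000
[10] 010010010000010000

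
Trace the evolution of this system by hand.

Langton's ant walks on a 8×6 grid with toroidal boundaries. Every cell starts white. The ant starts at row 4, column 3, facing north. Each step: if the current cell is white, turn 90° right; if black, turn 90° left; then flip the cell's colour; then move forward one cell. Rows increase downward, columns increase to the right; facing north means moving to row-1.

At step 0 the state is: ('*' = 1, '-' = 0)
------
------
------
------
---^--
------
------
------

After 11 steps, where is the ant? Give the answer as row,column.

gen 0: ------
------
------
------
---^--
------
------
------
gen 1: ------
------
------
------
---*>-
------
------
------
gen 2: ------
------
------
------
---**-
----v-
------
------
gen 3: ------
------
------
------
---**-
---<*-
------
------
gen 4: ------
------
------
------
---^*-
---**-
------
------
gen 5: ------
------
------
------
--<-*-
---**-
------
------
gen 6: ------
------
------
--^---
--*-*-
---**-
------
------
gen 7: ------
------
------
--*>--
--*-*-
---**-
------
------
gen 8: ------
------
------
--**--
--*v*-
---**-
------
------
gen 9: ------
------
------
--**--
--<**-
---**-
------
------
gen 10: ------
------
------
--**--
---**-
--v**-
------
------
gen 11: ------
------
------
--**--
---**-
-<***-
------
------

5,1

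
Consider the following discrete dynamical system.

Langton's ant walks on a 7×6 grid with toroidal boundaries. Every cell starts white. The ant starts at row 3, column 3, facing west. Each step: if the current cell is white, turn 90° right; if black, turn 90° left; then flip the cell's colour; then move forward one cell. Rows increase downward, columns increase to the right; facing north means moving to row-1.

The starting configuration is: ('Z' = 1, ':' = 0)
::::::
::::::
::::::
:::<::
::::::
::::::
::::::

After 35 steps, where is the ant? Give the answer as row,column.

3,0

step 0: ::::::
::::::
::::::
:::<::
::::::
::::::
::::::
step 1: ::::::
::::::
:::^::
:::Z::
::::::
::::::
::::::
step 2: ::::::
::::::
:::Z>:
:::Z::
::::::
::::::
::::::
step 3: ::::::
::::::
:::ZZ:
:::Zv:
::::::
::::::
::::::
step 4: ::::::
::::::
:::ZZ:
:::<Z:
::::::
::::::
::::::
step 5: ::::::
::::::
:::ZZ:
::::Z:
:::v::
::::::
::::::
step 6: ::::::
::::::
:::ZZ:
::::Z:
::<Z::
::::::
::::::
step 7: ::::::
::::::
:::ZZ:
::^:Z:
::ZZ::
::::::
::::::
step 8: ::::::
::::::
:::ZZ:
::Z>Z:
::ZZ::
::::::
::::::
step 9: ::::::
::::::
:::ZZ:
::ZZZ:
::Zv::
::::::
::::::
step 10: ::::::
::::::
:::ZZ:
::ZZZ:
::Z:>:
::::::
::::::
step 11: ::::::
::::::
:::ZZ:
::ZZZ:
::Z:Z:
::::v:
::::::
step 12: ::::::
::::::
:::ZZ:
::ZZZ:
::Z:Z:
:::<Z:
::::::
step 13: ::::::
::::::
:::ZZ:
::ZZZ:
::Z^Z:
:::ZZ:
::::::
step 14: ::::::
::::::
:::ZZ:
::ZZZ:
::ZZ>:
:::ZZ:
::::::
step 15: ::::::
::::::
:::ZZ:
::ZZ^:
::ZZ::
:::ZZ:
::::::
step 16: ::::::
::::::
:::ZZ:
::Z<::
::ZZ::
:::ZZ:
::::::
step 17: ::::::
::::::
:::ZZ:
::Z:::
::Zv::
:::ZZ:
::::::
step 18: ::::::
::::::
:::ZZ:
::Z:::
::Z:>:
:::ZZ:
::::::
step 19: ::::::
::::::
:::ZZ:
::Z:::
::Z:Z:
:::Zv:
::::::
step 20: ::::::
::::::
:::ZZ:
::Z:::
::Z:Z:
:::Z:>
::::::
step 21: ::::::
::::::
:::ZZ:
::Z:::
::Z:Z:
:::Z:Z
:::::v
step 22: ::::::
::::::
:::ZZ:
::Z:::
::Z:Z:
:::Z:Z
::::<Z
step 23: ::::::
::::::
:::ZZ:
::Z:::
::Z:Z:
:::Z^Z
::::ZZ
step 24: ::::::
::::::
:::ZZ:
::Z:::
::Z:Z:
:::ZZ>
::::ZZ
step 25: ::::::
::::::
:::ZZ:
::Z:::
::Z:Z^
:::ZZ:
::::ZZ
step 26: ::::::
::::::
:::ZZ:
::Z:::
>:Z:ZZ
:::ZZ:
::::ZZ
step 27: ::::::
::::::
:::ZZ:
::Z:::
Z:Z:ZZ
v::ZZ:
::::ZZ
step 28: ::::::
::::::
:::ZZ:
::Z:::
Z:Z:ZZ
Z::ZZ<
::::ZZ
step 29: ::::::
::::::
:::ZZ:
::Z:::
Z:Z:Z^
Z::ZZZ
::::ZZ
step 30: ::::::
::::::
:::ZZ:
::Z:::
Z:Z:<:
Z::ZZZ
::::ZZ
step 31: ::::::
::::::
:::ZZ:
::Z:::
Z:Z:::
Z::ZvZ
::::ZZ
step 32: ::::::
::::::
:::ZZ:
::Z:::
Z:Z:::
Z::Z:>
::::ZZ
step 33: ::::::
::::::
:::ZZ:
::Z:::
Z:Z::^
Z::Z::
::::ZZ
step 34: ::::::
::::::
:::ZZ:
::Z:::
>:Z::Z
Z::Z::
::::ZZ
step 35: ::::::
::::::
:::ZZ:
^:Z:::
::Z::Z
Z::Z::
::::ZZ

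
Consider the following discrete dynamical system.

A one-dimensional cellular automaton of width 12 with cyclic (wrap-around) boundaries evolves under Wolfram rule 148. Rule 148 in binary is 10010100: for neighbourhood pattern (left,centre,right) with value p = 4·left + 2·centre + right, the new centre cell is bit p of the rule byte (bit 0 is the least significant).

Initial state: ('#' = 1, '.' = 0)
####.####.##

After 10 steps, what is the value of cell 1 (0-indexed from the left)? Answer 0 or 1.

0) ####.####.##
1) ###...##...#
2) ##.#....#...
3) ...##...##..
4) .....#....#.
5) .....##...##
6) #......#....
7) ##.....##...
8) ..#......#..
9) ..##.....##.
10) ....#......#

0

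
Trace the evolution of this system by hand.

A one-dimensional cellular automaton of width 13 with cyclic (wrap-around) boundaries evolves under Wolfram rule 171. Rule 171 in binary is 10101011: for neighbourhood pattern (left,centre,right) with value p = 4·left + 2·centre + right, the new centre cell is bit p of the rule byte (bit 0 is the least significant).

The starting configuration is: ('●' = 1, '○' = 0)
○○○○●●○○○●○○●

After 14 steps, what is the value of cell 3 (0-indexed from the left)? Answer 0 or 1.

gen 0: ○○○○●●○○○●○○●
gen 1: ○●●●●○○●●○○●○
gen 2: ●●●●○○●●○○●○○
gen 3: ●●●○○●●○○●○○●
gen 4: ●●○○●●○○●○○●●
gen 5: ●○○●●○○●○○●●●
gen 6: ○○●●○○●○○●●●●
gen 7: ○●●○○●○○●●●●○
gen 8: ●●○○●○○●●●●○○
gen 9: ●○○●○○●●●●○○●
gen 10: ○○●○○●●●●○○●●
gen 11: ○●○○●●●●○○●●○
gen 12: ●○○●●●●○○●●○○
gen 13: ○○●●●●○○●●○○●
gen 14: ○●●●●○○●●○○●○

1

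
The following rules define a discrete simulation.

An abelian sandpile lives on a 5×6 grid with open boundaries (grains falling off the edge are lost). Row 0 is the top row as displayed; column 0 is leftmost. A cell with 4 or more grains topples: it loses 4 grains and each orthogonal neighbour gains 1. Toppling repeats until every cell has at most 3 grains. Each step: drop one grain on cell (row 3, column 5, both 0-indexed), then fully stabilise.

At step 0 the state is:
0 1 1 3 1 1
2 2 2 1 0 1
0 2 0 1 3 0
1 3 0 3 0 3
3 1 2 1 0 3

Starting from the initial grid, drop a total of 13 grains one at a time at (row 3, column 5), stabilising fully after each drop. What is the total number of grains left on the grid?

gen 0: 0 1 1 3 1 1
2 2 2 1 0 1
0 2 0 1 3 0
1 3 0 3 0 3
3 1 2 1 0 3
gen 1: 0 1 1 3 1 1
2 2 2 1 0 1
0 2 0 1 3 1
1 3 0 3 1 1
3 1 2 1 1 0
gen 2: 0 1 1 3 1 1
2 2 2 1 0 1
0 2 0 1 3 1
1 3 0 3 1 2
3 1 2 1 1 0
gen 3: 0 1 1 3 1 1
2 2 2 1 0 1
0 2 0 1 3 1
1 3 0 3 1 3
3 1 2 1 1 0
gen 4: 0 1 1 3 1 1
2 2 2 1 0 1
0 2 0 1 3 2
1 3 0 3 2 0
3 1 2 1 1 1
gen 5: 0 1 1 3 1 1
2 2 2 1 0 1
0 2 0 1 3 2
1 3 0 3 2 1
3 1 2 1 1 1
gen 6: 0 1 1 3 1 1
2 2 2 1 0 1
0 2 0 1 3 2
1 3 0 3 2 2
3 1 2 1 1 1
gen 7: 0 1 1 3 1 1
2 2 2 1 0 1
0 2 0 1 3 2
1 3 0 3 2 3
3 1 2 1 1 1
gen 8: 0 1 1 3 1 1
2 2 2 1 0 1
0 2 0 1 3 3
1 3 0 3 3 0
3 1 2 1 1 2
gen 9: 0 1 1 3 1 1
2 2 2 1 0 1
0 2 0 1 3 3
1 3 0 3 3 1
3 1 2 1 1 2
gen 10: 0 1 1 3 1 1
2 2 2 1 0 1
0 2 0 1 3 3
1 3 0 3 3 2
3 1 2 1 1 2
gen 11: 0 1 1 3 1 1
2 2 2 1 0 1
0 2 0 1 3 3
1 3 0 3 3 3
3 1 2 1 1 2
gen 12: 0 1 1 3 1 1
2 2 2 1 1 2
0 2 0 3 1 1
1 3 1 0 2 2
3 1 2 2 2 3
gen 13: 0 1 1 3 1 1
2 2 2 1 1 2
0 2 0 3 1 1
1 3 1 0 2 3
3 1 2 2 2 3

47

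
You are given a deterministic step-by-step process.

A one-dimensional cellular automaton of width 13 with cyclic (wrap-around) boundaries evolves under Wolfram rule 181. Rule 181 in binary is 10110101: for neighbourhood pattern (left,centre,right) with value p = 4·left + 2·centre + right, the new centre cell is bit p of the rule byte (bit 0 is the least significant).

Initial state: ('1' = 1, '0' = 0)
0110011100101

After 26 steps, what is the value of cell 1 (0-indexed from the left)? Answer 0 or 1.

step 0: 0110011100101
step 1: 1001001010111
step 2: 0101101111011
step 3: 1110010110100
step 4: 0101011001110
step 5: 0111100100101
step 6: 1011010110111
step 7: 0100111001011
step 8: 1110010101100
step 9: 0101011110010
step 10: 0111101101011
step 11: 1011010011100
step 12: 1100111001010
step 13: 0010010101111
step 14: 1011011110110
step 15: 1100101101001
step 16: 1010110011100
step 17: 1111001001010
step 18: 0110101101111
step 19: 1001110010110
step 20: 1100101011001
step 21: 1010111100100
step 22: 1111011010110
step 23: 0110100111001
step 24: 1001110010101
step 25: 0100101011110
step 26: 0110111101101

1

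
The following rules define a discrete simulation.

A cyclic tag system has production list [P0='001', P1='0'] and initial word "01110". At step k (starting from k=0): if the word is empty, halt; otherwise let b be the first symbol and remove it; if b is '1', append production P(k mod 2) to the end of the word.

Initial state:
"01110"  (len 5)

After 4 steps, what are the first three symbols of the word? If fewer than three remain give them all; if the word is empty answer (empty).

000

0) "01110"  (len 5)
1) "1110"  (len 4)
2) "1100"  (len 4)
3) "100001"  (len 6)
4) "000010"  (len 6)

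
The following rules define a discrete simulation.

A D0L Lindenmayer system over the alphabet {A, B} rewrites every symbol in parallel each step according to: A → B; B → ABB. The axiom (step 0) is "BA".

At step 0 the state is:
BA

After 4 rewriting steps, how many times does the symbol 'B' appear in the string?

41

gen 0: BA
gen 1: ABBB
gen 2: BABBABBABB
gen 3: ABBBABBABBBABBABBBABBABB
gen 4: BABBABBABBBABBABBBABBABBABBBABBABBBABBABBABBBABBABBBABBABB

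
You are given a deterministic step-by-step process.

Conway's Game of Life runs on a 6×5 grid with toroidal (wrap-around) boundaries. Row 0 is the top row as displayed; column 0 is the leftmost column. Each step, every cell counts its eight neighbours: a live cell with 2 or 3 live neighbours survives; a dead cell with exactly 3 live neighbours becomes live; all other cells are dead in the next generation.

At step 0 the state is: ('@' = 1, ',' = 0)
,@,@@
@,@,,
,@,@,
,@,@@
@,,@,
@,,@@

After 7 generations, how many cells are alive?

2

k=0  ,@,@@
@,@,,
,@,@,
,@,@@
@,,@,
@,,@@
k=1  ,@,,,
@,,,,
,@,@,
,@,@,
,@,,,
,@,,,
k=2  @@,,,
@@@,,
@@,,@
@@,,,
@@,,,
@@@,,
k=3  ,,,,@
,,@,,
,,,,@
,,@,,
,,,,@
,,@,@
k=4  ,,,,,
,,,@,
,,,@,
,,,@,
,,,,,
@,,,@
k=5  ,,,,@
,,,,,
,,@@@
,,,,,
,,,,@
,,,,,
k=6  ,,,,,
,,,,@
,,,@,
,,,,@
,,,,,
,,,,,
k=7  ,,,,,
,,,,,
,,,@@
,,,,,
,,,,,
,,,,,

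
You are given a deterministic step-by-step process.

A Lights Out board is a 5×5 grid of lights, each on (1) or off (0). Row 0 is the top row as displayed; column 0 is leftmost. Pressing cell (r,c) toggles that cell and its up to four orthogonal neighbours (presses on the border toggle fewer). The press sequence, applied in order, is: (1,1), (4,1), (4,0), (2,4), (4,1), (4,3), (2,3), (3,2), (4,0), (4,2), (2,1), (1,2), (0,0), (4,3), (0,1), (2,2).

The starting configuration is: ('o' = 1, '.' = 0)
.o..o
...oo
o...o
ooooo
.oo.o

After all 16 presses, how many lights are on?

13

gen 0: .o..o
...oo
o...o
ooooo
.oo.o
gen 1: ....o
ooooo
oo..o
ooooo
.oo.o
gen 2: ....o
ooooo
oo..o
o.ooo
o...o
gen 3: ....o
ooooo
oo..o
..ooo
.o..o
gen 4: ....o
oooo.
oo.o.
..oo.
.o..o
gen 5: ....o
oooo.
oo.o.
.ooo.
o.o.o
gen 6: ....o
oooo.
oo.o.
.oo..
o..o.
gen 7: ....o
ooo..
ooo.o
.ooo.
o..o.
gen 8: ....o
ooo..
oo..o
.....
o.oo.
gen 9: ....o
ooo..
oo..o
o....
.ooo.
gen 10: ....o
ooo..
oo..o
o.o..
.....
gen 11: ....o
o.o..
..o.o
ooo..
.....
gen 12: ..o.o
oo.o.
....o
ooo..
.....
gen 13: ooo.o
.o.o.
....o
ooo..
.....
gen 14: ooo.o
.o.o.
....o
oooo.
..ooo
gen 15: ....o
...o.
....o
oooo.
..ooo
gen 16: ....o
..oo.
.oooo
oo.o.
..ooo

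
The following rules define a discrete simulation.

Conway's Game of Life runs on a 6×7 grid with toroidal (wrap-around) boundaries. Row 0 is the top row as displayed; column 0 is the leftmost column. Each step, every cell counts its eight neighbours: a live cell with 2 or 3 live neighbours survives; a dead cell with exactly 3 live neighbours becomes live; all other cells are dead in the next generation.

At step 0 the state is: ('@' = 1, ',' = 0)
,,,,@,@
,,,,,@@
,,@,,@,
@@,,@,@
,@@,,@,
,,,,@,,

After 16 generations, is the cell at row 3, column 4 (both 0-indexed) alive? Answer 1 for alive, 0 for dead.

1

t=0: ,,,,@,@
,,,,,@@
,,@,,@,
@@,,@,@
,@@,,@,
,,,,@,,
t=1: ,,,,@,@
,,,,@,@
,@,,@,,
@,,@@,@
,@@@@@@
,,,@@,,
t=2: ,,,,@,,
@,,@@,,
,,,,@,@
,,,,,,@
,@,,,,@
@,,,,,@
t=3: @,,@@@@
,,,@@,,
@,,@@,@
,,,,,,@
,,,,,@@
@,,,,@@
t=4: @,,@,,,
,,@,,,,
@,,@@,@
,,,,@,,
,,,,,,,
,,,,,,,
t=5: ,,,,,,,
@@@,@,@
,,,@@@,
,,,@@@,
,,,,,,,
,,,,,,,
t=6: @@,,,,,
@@@,@,@
@@,,,,,
,,,@,@,
,,,,@,,
,,,,,,,
t=7: ,,@,,,@
,,@,,,@
,,,@@@,
,,,,@,,
,,,,@,,
,,,,,,,
t=8: ,,,,,,,
,,@,@,@
,,,@@@,
,,,,,,,
,,,,,,,
,,,,,,,
t=9: ,,,,,,,
,,,,@,,
,,,@@@,
,,,,@,,
,,,,,,,
,,,,,,,
t=10: ,,,,,,,
,,,@@@,
,,,@,@,
,,,@@@,
,,,,,,,
,,,,,,,
t=11: ,,,,@,,
,,,@,@,
,,@,,,@
,,,@,@,
,,,,@,,
,,,,,,,
t=12: ,,,,@,,
,,,@@@,
,,@@,@@
,,,@@@,
,,,,@,,
,,,,,,,
t=13: ,,,@@@,
,,@,,,@
,,@,,,@
,,@,,,@
,,,@@@,
,,,,,,,
t=14: ,,,@@@,
,,@,@,@
@@@@,@@
,,@,@,@
,,,@@@,
,,,,,,,
t=15: ,,,@@@,
,,,,,,,
,,,,,,,
,,,,,,,
,,,@@@,
,,,,,,,
t=16: ,,,,@,,
,,,,@,,
,,,,,,,
,,,,@,,
,,,,@,,
,,,,,,,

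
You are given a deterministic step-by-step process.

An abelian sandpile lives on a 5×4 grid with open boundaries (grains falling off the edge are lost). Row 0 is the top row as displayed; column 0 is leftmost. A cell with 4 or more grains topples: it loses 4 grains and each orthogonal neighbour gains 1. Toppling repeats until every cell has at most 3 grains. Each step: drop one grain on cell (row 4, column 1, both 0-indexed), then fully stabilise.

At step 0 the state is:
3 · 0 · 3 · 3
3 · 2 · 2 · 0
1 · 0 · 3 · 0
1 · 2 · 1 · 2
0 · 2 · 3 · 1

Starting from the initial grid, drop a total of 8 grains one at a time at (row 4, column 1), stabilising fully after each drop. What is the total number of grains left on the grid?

36

step 0: 3 · 0 · 3 · 3
3 · 2 · 2 · 0
1 · 0 · 3 · 0
1 · 2 · 1 · 2
0 · 2 · 3 · 1
step 1: 3 · 0 · 3 · 3
3 · 2 · 2 · 0
1 · 0 · 3 · 0
1 · 2 · 1 · 2
0 · 3 · 3 · 1
step 2: 3 · 0 · 3 · 3
3 · 2 · 2 · 0
1 · 0 · 3 · 0
1 · 3 · 2 · 2
1 · 1 · 0 · 2
step 3: 3 · 0 · 3 · 3
3 · 2 · 2 · 0
1 · 0 · 3 · 0
1 · 3 · 2 · 2
1 · 2 · 0 · 2
step 4: 3 · 0 · 3 · 3
3 · 2 · 2 · 0
1 · 0 · 3 · 0
1 · 3 · 2 · 2
1 · 3 · 0 · 2
step 5: 3 · 0 · 3 · 3
3 · 2 · 2 · 0
1 · 1 · 3 · 0
2 · 0 · 3 · 2
2 · 1 · 1 · 2
step 6: 3 · 0 · 3 · 3
3 · 2 · 2 · 0
1 · 1 · 3 · 0
2 · 0 · 3 · 2
2 · 2 · 1 · 2
step 7: 3 · 0 · 3 · 3
3 · 2 · 2 · 0
1 · 1 · 3 · 0
2 · 0 · 3 · 2
2 · 3 · 1 · 2
step 8: 3 · 0 · 3 · 3
3 · 2 · 2 · 0
1 · 1 · 3 · 0
2 · 1 · 3 · 2
3 · 0 · 2 · 2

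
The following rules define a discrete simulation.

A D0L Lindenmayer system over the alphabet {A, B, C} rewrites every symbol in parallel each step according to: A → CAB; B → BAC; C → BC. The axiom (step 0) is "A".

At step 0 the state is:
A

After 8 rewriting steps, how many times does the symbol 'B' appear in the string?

k=0  A
k=1  CAB
k=2  BCCABBAC
k=3  BACBCBCCABBACBACCABBC
k=4  BACCABBCBACBCBACBCBCCABBACBACCABBCBACCABBCBCCABBACBACBC
k=5  BACCABBCBCCABBACBACBCBACCABBCBACBCBACCABBCBACBCBACBCBCCABB…CBCBACCABBCBCCABBACBACBCBACBCBCCABBACBACCABBCBACCABBCBACBC  (len 144)
k=6  BACCABBCBCCABBACBACBCBACBCBCCABBACBACCABBCBACCABBCBACBCBAC…BBCBACCABBCBCCABBACBACBCBACCABBCBCCABBACBACBCBACCABBCBACBC  (len 377)
k=7  BACCABBCBCCABBACBACBCBACBCBCCABBACBACCABBCBACCABBCBACBCBAC…BACBACCABBCBACCABBCBACBCBACCABBCBCCABBACBACBCBACCABBCBACBC  (len 987)
k=8  BACCABBCBCCABBACBACBCBACBCBCCABBACBACCABBCBACCABBCBACBCBAC…BACBACCABBCBACCABBCBACBCBACCABBCBCCABBACBACBCBACCABBCBACBC  (len 2584)

987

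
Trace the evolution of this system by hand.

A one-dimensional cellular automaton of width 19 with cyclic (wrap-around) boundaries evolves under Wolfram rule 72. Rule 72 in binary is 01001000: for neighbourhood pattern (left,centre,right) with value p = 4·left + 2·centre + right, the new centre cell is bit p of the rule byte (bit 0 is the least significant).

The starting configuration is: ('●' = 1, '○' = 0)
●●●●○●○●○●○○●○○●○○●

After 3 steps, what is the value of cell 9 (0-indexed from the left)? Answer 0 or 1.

t=0: ●●●●○●○●○●○○●○○●○○●
t=1: ○○○●○○○○○○○○○○○○○○●
t=2: ○○○○○○○○○○○○○○○○○○○
t=3: ○○○○○○○○○○○○○○○○○○○

0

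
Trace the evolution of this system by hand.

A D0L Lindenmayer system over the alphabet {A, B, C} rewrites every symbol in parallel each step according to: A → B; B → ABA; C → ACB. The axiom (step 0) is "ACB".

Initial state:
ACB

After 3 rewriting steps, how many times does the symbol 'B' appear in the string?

15

t=0: ACB
t=1: BACBABA
t=2: ABABACBABABABAB
t=3: BABABABABACBABABABABABABABABABA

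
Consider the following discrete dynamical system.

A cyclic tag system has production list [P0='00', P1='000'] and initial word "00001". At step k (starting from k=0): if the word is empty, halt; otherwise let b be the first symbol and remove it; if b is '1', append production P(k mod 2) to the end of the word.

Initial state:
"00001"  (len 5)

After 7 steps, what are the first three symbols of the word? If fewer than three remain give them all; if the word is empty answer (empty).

(empty)

[0] "00001"  (len 5)
[1] "0001"  (len 4)
[2] "001"  (len 3)
[3] "01"  (len 2)
[4] "1"  (len 1)
[5] "00"  (len 2)
[6] "0"  (len 1)
[7] (halted — word empty)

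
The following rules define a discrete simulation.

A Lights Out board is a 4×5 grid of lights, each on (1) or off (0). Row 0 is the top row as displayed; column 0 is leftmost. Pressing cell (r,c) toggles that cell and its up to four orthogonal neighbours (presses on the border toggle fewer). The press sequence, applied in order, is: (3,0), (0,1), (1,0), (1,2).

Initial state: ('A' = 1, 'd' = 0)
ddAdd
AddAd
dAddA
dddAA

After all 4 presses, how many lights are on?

t=0: ddAdd
AddAd
dAddA
dddAA
t=1: ddAdd
AddAd
AAddA
AAdAA
t=2: AAddd
AAdAd
AAddA
AAdAA
t=3: dAddd
dddAd
dAddA
AAdAA
t=4: dAAdd
dAAdd
dAAdA
AAdAA

11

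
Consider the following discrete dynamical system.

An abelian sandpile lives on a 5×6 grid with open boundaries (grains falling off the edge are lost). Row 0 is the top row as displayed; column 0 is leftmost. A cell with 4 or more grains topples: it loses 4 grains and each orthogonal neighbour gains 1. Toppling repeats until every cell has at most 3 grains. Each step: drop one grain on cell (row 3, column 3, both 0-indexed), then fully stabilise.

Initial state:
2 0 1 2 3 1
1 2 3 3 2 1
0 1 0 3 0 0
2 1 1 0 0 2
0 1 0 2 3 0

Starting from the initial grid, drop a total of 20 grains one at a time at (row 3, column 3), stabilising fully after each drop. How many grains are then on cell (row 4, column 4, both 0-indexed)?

2

t=0: 2 0 1 2 3 1
1 2 3 3 2 1
0 1 0 3 0 0
2 1 1 0 0 2
0 1 0 2 3 0
t=1: 2 0 1 2 3 1
1 2 3 3 2 1
0 1 0 3 0 0
2 1 1 1 0 2
0 1 0 2 3 0
t=2: 2 0 1 2 3 1
1 2 3 3 2 1
0 1 0 3 0 0
2 1 1 2 0 2
0 1 0 2 3 0
t=3: 2 0 1 2 3 1
1 2 3 3 2 1
0 1 0 3 0 0
2 1 1 3 0 2
0 1 0 2 3 0
t=4: 2 0 2 3 3 1
1 3 0 1 3 1
0 1 2 1 1 0
2 1 2 1 1 2
0 1 0 3 3 0
t=5: 2 0 2 3 3 1
1 3 0 1 3 1
0 1 2 1 1 0
2 1 2 2 1 2
0 1 0 3 3 0
t=6: 2 0 2 3 3 1
1 3 0 1 3 1
0 1 2 1 1 0
2 1 2 3 1 2
0 1 0 3 3 0
t=7: 2 0 2 3 3 1
1 3 0 1 3 1
0 1 2 2 1 0
2 1 3 1 3 2
0 1 1 1 0 1
t=8: 2 0 2 3 3 1
1 3 0 1 3 1
0 1 2 2 1 0
2 1 3 2 3 2
0 1 1 1 0 1
t=9: 2 0 2 3 3 1
1 3 0 1 3 1
0 1 2 2 1 0
2 1 3 3 3 2
0 1 1 1 0 1
t=10: 2 0 2 3 3 1
1 3 0 1 3 1
0 1 3 3 2 0
2 2 0 2 0 3
0 1 2 2 1 1
t=11: 2 0 2 3 3 1
1 3 0 1 3 1
0 1 3 3 2 0
2 2 0 3 0 3
0 1 2 2 1 1
t=12: 2 0 2 3 3 1
1 3 1 2 3 1
0 2 0 1 3 0
2 2 2 1 1 3
0 1 2 3 1 1
t=13: 2 0 2 3 3 1
1 3 1 2 3 1
0 2 0 1 3 0
2 2 2 2 1 3
0 1 2 3 1 1
t=14: 2 0 2 3 3 1
1 3 1 2 3 1
0 2 0 1 3 0
2 2 2 3 1 3
0 1 2 3 1 1
t=15: 2 0 2 3 3 1
1 3 1 2 3 1
0 2 0 2 3 0
2 2 3 1 2 3
0 1 3 0 2 1
t=16: 2 0 2 3 3 1
1 3 1 2 3 1
0 2 0 2 3 0
2 2 3 2 2 3
0 1 3 0 2 1
t=17: 2 0 2 3 3 1
1 3 1 2 3 1
0 2 0 2 3 0
2 2 3 3 2 3
0 1 3 0 2 1
t=18: 2 0 2 3 3 1
1 3 1 2 3 1
0 2 1 3 3 0
2 3 1 1 3 3
0 2 0 2 2 1
t=19: 2 0 2 3 3 1
1 3 1 2 3 1
0 2 1 3 3 0
2 3 1 2 3 3
0 2 0 2 2 1
t=20: 2 0 2 3 3 1
1 3 1 2 3 1
0 2 1 3 3 0
2 3 1 3 3 3
0 2 0 2 2 1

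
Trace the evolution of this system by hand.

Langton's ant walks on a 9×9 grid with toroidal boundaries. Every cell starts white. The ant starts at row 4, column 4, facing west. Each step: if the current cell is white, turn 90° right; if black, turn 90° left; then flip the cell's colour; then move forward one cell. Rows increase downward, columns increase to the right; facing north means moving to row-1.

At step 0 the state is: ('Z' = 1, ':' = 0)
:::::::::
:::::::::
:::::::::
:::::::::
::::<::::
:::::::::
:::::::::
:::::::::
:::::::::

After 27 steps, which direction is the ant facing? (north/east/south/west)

[0] :::::::::
:::::::::
:::::::::
:::::::::
::::<::::
:::::::::
:::::::::
:::::::::
:::::::::
[1] :::::::::
:::::::::
:::::::::
::::^::::
::::Z::::
:::::::::
:::::::::
:::::::::
:::::::::
[2] :::::::::
:::::::::
:::::::::
::::Z>:::
::::Z::::
:::::::::
:::::::::
:::::::::
:::::::::
[3] :::::::::
:::::::::
:::::::::
::::ZZ:::
::::Zv:::
:::::::::
:::::::::
:::::::::
:::::::::
[4] :::::::::
:::::::::
:::::::::
::::ZZ:::
::::<Z:::
:::::::::
:::::::::
:::::::::
:::::::::
[5] :::::::::
:::::::::
:::::::::
::::ZZ:::
:::::Z:::
::::v::::
:::::::::
:::::::::
:::::::::
[6] :::::::::
:::::::::
:::::::::
::::ZZ:::
:::::Z:::
:::<Z::::
:::::::::
:::::::::
:::::::::
[7] :::::::::
:::::::::
:::::::::
::::ZZ:::
:::^:Z:::
:::ZZ::::
:::::::::
:::::::::
:::::::::
[8] :::::::::
:::::::::
:::::::::
::::ZZ:::
:::Z>Z:::
:::ZZ::::
:::::::::
:::::::::
:::::::::
[9] :::::::::
:::::::::
:::::::::
::::ZZ:::
:::ZZZ:::
:::Zv::::
:::::::::
:::::::::
:::::::::
[10] :::::::::
:::::::::
:::::::::
::::ZZ:::
:::ZZZ:::
:::Z:>:::
:::::::::
:::::::::
:::::::::
[11] :::::::::
:::::::::
:::::::::
::::ZZ:::
:::ZZZ:::
:::Z:Z:::
:::::v:::
:::::::::
:::::::::
[12] :::::::::
:::::::::
:::::::::
::::ZZ:::
:::ZZZ:::
:::Z:Z:::
::::<Z:::
:::::::::
:::::::::
[13] :::::::::
:::::::::
:::::::::
::::ZZ:::
:::ZZZ:::
:::Z^Z:::
::::ZZ:::
:::::::::
:::::::::
[14] :::::::::
:::::::::
:::::::::
::::ZZ:::
:::ZZZ:::
:::ZZ>:::
::::ZZ:::
:::::::::
:::::::::
[15] :::::::::
:::::::::
:::::::::
::::ZZ:::
:::ZZ^:::
:::ZZ::::
::::ZZ:::
:::::::::
:::::::::
[16] :::::::::
:::::::::
:::::::::
::::ZZ:::
:::Z<::::
:::ZZ::::
::::ZZ:::
:::::::::
:::::::::
[17] :::::::::
:::::::::
:::::::::
::::ZZ:::
:::Z:::::
:::Zv::::
::::ZZ:::
:::::::::
:::::::::
[18] :::::::::
:::::::::
:::::::::
::::ZZ:::
:::Z:::::
:::Z:>:::
::::ZZ:::
:::::::::
:::::::::
[19] :::::::::
:::::::::
:::::::::
::::ZZ:::
:::Z:::::
:::Z:Z:::
::::Zv:::
:::::::::
:::::::::
[20] :::::::::
:::::::::
:::::::::
::::ZZ:::
:::Z:::::
:::Z:Z:::
::::Z:>::
:::::::::
:::::::::
[21] :::::::::
:::::::::
:::::::::
::::ZZ:::
:::Z:::::
:::Z:Z:::
::::Z:Z::
::::::v::
:::::::::
[22] :::::::::
:::::::::
:::::::::
::::ZZ:::
:::Z:::::
:::Z:Z:::
::::Z:Z::
:::::<Z::
:::::::::
[23] :::::::::
:::::::::
:::::::::
::::ZZ:::
:::Z:::::
:::Z:Z:::
::::Z^Z::
:::::ZZ::
:::::::::
[24] :::::::::
:::::::::
:::::::::
::::ZZ:::
:::Z:::::
:::Z:Z:::
::::ZZ>::
:::::ZZ::
:::::::::
[25] :::::::::
:::::::::
:::::::::
::::ZZ:::
:::Z:::::
:::Z:Z^::
::::ZZ:::
:::::ZZ::
:::::::::
[26] :::::::::
:::::::::
:::::::::
::::ZZ:::
:::Z:::::
:::Z:ZZ>:
::::ZZ:::
:::::ZZ::
:::::::::
[27] :::::::::
:::::::::
:::::::::
::::ZZ:::
:::Z:::::
:::Z:ZZZ:
::::ZZ:v:
:::::ZZ::
:::::::::

south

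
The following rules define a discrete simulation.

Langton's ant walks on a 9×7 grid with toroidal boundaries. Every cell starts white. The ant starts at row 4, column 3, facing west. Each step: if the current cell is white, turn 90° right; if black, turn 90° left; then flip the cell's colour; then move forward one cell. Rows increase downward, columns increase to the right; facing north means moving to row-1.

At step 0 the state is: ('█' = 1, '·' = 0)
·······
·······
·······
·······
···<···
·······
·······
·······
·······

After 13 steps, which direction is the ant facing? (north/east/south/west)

k=0  ·······
·······
·······
·······
···<···
·······
·······
·······
·······
k=1  ·······
·······
·······
···^···
···█···
·······
·······
·······
·······
k=2  ·······
·······
·······
···█>··
···█···
·······
·······
·······
·······
k=3  ·······
·······
·······
···██··
···█v··
·······
·······
·······
·······
k=4  ·······
·······
·······
···██··
···<█··
·······
·······
·······
·······
k=5  ·······
·······
·······
···██··
····█··
···v···
·······
·······
·······
k=6  ·······
·······
·······
···██··
····█··
··<█···
·······
·······
·······
k=7  ·······
·······
·······
···██··
··^·█··
··██···
·······
·······
·······
k=8  ·······
·······
·······
···██··
··█>█··
··██···
·······
·······
·······
k=9  ·······
·······
·······
···██··
··███··
··█v···
·······
·······
·······
k=10  ·······
·······
·······
···██··
··███··
··█·>··
·······
·······
·······
k=11  ·······
·······
·······
···██··
··███··
··█·█··
····v··
·······
·······
k=12  ·······
·······
·······
···██··
··███··
··█·█··
···<█··
·······
·······
k=13  ·······
·······
·······
···██··
··███··
··█^█··
···██··
·······
·······

north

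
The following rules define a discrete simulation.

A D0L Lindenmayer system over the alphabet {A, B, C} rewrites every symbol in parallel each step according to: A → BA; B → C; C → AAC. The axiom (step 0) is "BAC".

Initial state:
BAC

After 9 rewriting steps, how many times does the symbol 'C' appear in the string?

410

[0] BAC
[1] CBAAAC
[2] AACCBABABAAAC
[3] BABAAACAACCBACBACBABABAAAC
[4] CBACBABABAAACBABAAACAACCBAAACCBAAACCBACBACBABABAAAC
[5] AACCBAAACCBACBACBABABAAACCBACBABABAAACBABAAACAACCBABABAAACAACCBABABAAACAACCBAAACCBAAACCBACBACBABABAAAC
[6] BABAAACAACCBABABAAACAACCBAAACCBAAACCBACBACBABABAAACAACCBAA…CAACCBABABAAACAACCBABABAAACAACCBAAACCBAAACCBACBACBABABAAAC  (len 205)
[7] CBACBABABAAACBABAAACAACCBACBACBABABAAACBABAAACAACCBABABAAA…CAACCBABABAAACAACCBABABAAACAACCBAAACCBAAACCBACBACBABABAAAC  (len 410)
[8] AACCBAAACCBACBACBABABAAACCBACBABABAAACBABAAACAACCBAAACCBAA…CAACCBABABAAACAACCBABABAAACAACCBAAACCBAAACCBACBACBABABAAAC  (len 819)
[9] BABAAACAACCBABABAAACAACCBAAACCBAAACCBACBACBABABAAACAACCBAA…CAACCBABABAAACAACCBABABAAACAACCBAAACCBAAACCBACBACBABABAAAC  (len 1638)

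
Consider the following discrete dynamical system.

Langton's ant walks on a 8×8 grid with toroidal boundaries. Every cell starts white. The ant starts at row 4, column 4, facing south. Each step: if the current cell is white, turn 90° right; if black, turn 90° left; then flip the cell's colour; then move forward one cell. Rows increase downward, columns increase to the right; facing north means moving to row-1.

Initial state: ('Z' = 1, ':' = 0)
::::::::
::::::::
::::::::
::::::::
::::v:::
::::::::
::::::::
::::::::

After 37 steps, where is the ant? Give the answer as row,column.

0,5

gen 0: ::::::::
::::::::
::::::::
::::::::
::::v:::
::::::::
::::::::
::::::::
gen 1: ::::::::
::::::::
::::::::
::::::::
:::<Z:::
::::::::
::::::::
::::::::
gen 2: ::::::::
::::::::
::::::::
:::^::::
:::ZZ:::
::::::::
::::::::
::::::::
gen 3: ::::::::
::::::::
::::::::
:::Z>:::
:::ZZ:::
::::::::
::::::::
::::::::
gen 4: ::::::::
::::::::
::::::::
:::ZZ:::
:::Zv:::
::::::::
::::::::
::::::::
gen 5: ::::::::
::::::::
::::::::
:::ZZ:::
:::Z:>::
::::::::
::::::::
::::::::
gen 6: ::::::::
::::::::
::::::::
:::ZZ:::
:::Z:Z::
:::::v::
::::::::
::::::::
gen 7: ::::::::
::::::::
::::::::
:::ZZ:::
:::Z:Z::
::::<Z::
::::::::
::::::::
gen 8: ::::::::
::::::::
::::::::
:::ZZ:::
:::Z^Z::
::::ZZ::
::::::::
::::::::
gen 9: ::::::::
::::::::
::::::::
:::ZZ:::
:::ZZ>::
::::ZZ::
::::::::
::::::::
gen 10: ::::::::
::::::::
::::::::
:::ZZ^::
:::ZZ:::
::::ZZ::
::::::::
::::::::
gen 11: ::::::::
::::::::
::::::::
:::ZZZ>:
:::ZZ:::
::::ZZ::
::::::::
::::::::
gen 12: ::::::::
::::::::
::::::::
:::ZZZZ:
:::ZZ:v:
::::ZZ::
::::::::
::::::::
gen 13: ::::::::
::::::::
::::::::
:::ZZZZ:
:::ZZ<Z:
::::ZZ::
::::::::
::::::::
gen 14: ::::::::
::::::::
::::::::
:::ZZ^Z:
:::ZZZZ:
::::ZZ::
::::::::
::::::::
gen 15: ::::::::
::::::::
::::::::
:::Z<:Z:
:::ZZZZ:
::::ZZ::
::::::::
::::::::
gen 16: ::::::::
::::::::
::::::::
:::Z::Z:
:::ZvZZ:
::::ZZ::
::::::::
::::::::
gen 17: ::::::::
::::::::
::::::::
:::Z::Z:
:::Z:>Z:
::::ZZ::
::::::::
::::::::
gen 18: ::::::::
::::::::
::::::::
:::Z:^Z:
:::Z::Z:
::::ZZ::
::::::::
::::::::
gen 19: ::::::::
::::::::
::::::::
:::Z:Z>:
:::Z::Z:
::::ZZ::
::::::::
::::::::
gen 20: ::::::::
::::::::
::::::^:
:::Z:Z::
:::Z::Z:
::::ZZ::
::::::::
::::::::
gen 21: ::::::::
::::::::
::::::Z>
:::Z:Z::
:::Z::Z:
::::ZZ::
::::::::
::::::::
gen 22: ::::::::
::::::::
::::::ZZ
:::Z:Z:v
:::Z::Z:
::::ZZ::
::::::::
::::::::
gen 23: ::::::::
::::::::
::::::ZZ
:::Z:Z<Z
:::Z::Z:
::::ZZ::
::::::::
::::::::
gen 24: ::::::::
::::::::
::::::^Z
:::Z:ZZZ
:::Z::Z:
::::ZZ::
::::::::
::::::::
gen 25: ::::::::
::::::::
:::::<:Z
:::Z:ZZZ
:::Z::Z:
::::ZZ::
::::::::
::::::::
gen 26: ::::::::
:::::^::
:::::Z:Z
:::Z:ZZZ
:::Z::Z:
::::ZZ::
::::::::
::::::::
gen 27: ::::::::
:::::Z>:
:::::Z:Z
:::Z:ZZZ
:::Z::Z:
::::ZZ::
::::::::
::::::::
gen 28: ::::::::
:::::ZZ:
:::::ZvZ
:::Z:ZZZ
:::Z::Z:
::::ZZ::
::::::::
::::::::
gen 29: ::::::::
:::::ZZ:
:::::<ZZ
:::Z:ZZZ
:::Z::Z:
::::ZZ::
::::::::
::::::::
gen 30: ::::::::
:::::ZZ:
::::::ZZ
:::Z:vZZ
:::Z::Z:
::::ZZ::
::::::::
::::::::
gen 31: ::::::::
:::::ZZ:
::::::ZZ
:::Z::>Z
:::Z::Z:
::::ZZ::
::::::::
::::::::
gen 32: ::::::::
:::::ZZ:
::::::^Z
:::Z:::Z
:::Z::Z:
::::ZZ::
::::::::
::::::::
gen 33: ::::::::
:::::ZZ:
:::::<:Z
:::Z:::Z
:::Z::Z:
::::ZZ::
::::::::
::::::::
gen 34: ::::::::
:::::^Z:
:::::Z:Z
:::Z:::Z
:::Z::Z:
::::ZZ::
::::::::
::::::::
gen 35: ::::::::
::::<:Z:
:::::Z:Z
:::Z:::Z
:::Z::Z:
::::ZZ::
::::::::
::::::::
gen 36: ::::^:::
::::Z:Z:
:::::Z:Z
:::Z:::Z
:::Z::Z:
::::ZZ::
::::::::
::::::::
gen 37: ::::Z>::
::::Z:Z:
:::::Z:Z
:::Z:::Z
:::Z::Z:
::::ZZ::
::::::::
::::::::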